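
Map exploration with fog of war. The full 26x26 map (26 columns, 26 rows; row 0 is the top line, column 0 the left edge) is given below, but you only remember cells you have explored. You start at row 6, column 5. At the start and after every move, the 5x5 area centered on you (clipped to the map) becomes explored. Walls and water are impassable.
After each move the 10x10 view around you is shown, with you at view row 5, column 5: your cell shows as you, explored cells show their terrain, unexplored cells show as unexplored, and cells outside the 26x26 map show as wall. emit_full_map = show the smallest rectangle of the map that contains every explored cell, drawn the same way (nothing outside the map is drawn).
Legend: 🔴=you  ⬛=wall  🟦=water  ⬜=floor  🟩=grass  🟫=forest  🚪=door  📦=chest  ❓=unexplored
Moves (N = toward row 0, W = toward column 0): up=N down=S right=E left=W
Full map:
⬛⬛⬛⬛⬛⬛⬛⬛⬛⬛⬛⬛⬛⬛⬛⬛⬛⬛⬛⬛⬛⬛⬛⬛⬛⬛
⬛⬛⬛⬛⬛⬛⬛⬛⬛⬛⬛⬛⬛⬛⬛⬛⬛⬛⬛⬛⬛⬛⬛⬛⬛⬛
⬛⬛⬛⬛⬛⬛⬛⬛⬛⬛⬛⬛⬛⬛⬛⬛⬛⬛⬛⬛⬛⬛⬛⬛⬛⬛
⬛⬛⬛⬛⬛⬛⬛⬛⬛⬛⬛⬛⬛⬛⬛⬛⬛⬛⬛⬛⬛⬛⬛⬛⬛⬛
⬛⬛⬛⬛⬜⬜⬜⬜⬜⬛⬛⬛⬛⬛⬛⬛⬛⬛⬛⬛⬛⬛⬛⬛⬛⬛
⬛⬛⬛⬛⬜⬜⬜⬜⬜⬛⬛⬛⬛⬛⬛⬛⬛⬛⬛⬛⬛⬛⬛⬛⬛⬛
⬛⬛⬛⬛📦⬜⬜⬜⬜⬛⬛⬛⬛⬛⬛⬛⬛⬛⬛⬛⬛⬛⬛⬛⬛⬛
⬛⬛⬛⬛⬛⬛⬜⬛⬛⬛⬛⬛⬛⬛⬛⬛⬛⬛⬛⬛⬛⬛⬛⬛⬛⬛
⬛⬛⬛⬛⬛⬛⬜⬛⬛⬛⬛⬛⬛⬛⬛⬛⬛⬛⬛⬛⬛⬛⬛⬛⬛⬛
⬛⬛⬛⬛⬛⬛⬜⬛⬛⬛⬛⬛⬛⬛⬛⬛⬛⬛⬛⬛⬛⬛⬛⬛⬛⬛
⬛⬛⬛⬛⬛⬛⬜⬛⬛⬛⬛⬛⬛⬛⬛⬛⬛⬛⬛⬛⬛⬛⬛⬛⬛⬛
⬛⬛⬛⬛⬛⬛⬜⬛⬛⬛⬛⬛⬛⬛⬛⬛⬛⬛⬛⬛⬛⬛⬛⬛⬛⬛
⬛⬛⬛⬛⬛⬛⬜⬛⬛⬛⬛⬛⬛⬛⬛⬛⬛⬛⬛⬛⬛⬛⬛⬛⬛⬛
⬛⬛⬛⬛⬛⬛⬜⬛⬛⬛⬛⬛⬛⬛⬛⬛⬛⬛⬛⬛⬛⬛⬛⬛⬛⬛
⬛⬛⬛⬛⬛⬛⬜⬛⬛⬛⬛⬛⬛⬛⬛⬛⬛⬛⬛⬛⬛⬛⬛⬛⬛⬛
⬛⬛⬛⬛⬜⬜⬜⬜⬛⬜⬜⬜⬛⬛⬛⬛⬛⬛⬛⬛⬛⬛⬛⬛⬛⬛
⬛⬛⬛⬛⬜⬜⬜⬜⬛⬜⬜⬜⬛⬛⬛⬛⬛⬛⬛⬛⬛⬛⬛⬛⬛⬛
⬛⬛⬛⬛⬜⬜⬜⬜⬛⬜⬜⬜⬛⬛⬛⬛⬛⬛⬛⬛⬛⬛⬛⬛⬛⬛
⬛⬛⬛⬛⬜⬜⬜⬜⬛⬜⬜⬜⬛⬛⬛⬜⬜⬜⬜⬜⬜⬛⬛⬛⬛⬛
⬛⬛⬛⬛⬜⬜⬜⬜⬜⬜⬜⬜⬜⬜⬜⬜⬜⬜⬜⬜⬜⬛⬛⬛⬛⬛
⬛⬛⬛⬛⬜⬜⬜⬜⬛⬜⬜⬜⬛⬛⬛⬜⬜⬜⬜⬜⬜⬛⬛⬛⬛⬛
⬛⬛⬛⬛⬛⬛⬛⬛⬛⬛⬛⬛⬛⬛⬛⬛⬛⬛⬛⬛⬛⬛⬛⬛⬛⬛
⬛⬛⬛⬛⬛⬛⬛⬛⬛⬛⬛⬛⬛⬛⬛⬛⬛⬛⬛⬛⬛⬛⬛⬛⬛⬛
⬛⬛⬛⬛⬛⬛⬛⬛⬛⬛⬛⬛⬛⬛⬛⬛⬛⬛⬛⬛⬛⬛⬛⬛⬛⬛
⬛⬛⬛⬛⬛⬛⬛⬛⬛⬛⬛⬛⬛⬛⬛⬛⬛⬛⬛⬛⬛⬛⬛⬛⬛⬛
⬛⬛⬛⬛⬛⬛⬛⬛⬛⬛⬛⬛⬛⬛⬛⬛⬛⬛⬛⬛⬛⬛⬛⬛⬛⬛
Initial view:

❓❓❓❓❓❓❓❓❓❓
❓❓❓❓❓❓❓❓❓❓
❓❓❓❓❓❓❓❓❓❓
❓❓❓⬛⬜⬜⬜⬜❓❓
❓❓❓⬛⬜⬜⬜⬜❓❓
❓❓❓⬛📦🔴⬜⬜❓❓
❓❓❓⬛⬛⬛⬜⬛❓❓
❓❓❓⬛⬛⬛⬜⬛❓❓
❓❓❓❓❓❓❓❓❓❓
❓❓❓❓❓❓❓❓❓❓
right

❓❓❓❓❓❓❓❓❓❓
❓❓❓❓❓❓❓❓❓❓
❓❓❓❓❓❓❓❓❓❓
❓❓⬛⬜⬜⬜⬜⬜❓❓
❓❓⬛⬜⬜⬜⬜⬜❓❓
❓❓⬛📦⬜🔴⬜⬜❓❓
❓❓⬛⬛⬛⬜⬛⬛❓❓
❓❓⬛⬛⬛⬜⬛⬛❓❓
❓❓❓❓❓❓❓❓❓❓
❓❓❓❓❓❓❓❓❓❓

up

❓❓❓❓❓❓❓❓❓❓
❓❓❓❓❓❓❓❓❓❓
❓❓❓❓❓❓❓❓❓❓
❓❓❓⬛⬛⬛⬛⬛❓❓
❓❓⬛⬜⬜⬜⬜⬜❓❓
❓❓⬛⬜⬜🔴⬜⬜❓❓
❓❓⬛📦⬜⬜⬜⬜❓❓
❓❓⬛⬛⬛⬜⬛⬛❓❓
❓❓⬛⬛⬛⬜⬛⬛❓❓
❓❓❓❓❓❓❓❓❓❓

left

❓❓❓❓❓❓❓❓❓❓
❓❓❓❓❓❓❓❓❓❓
❓❓❓❓❓❓❓❓❓❓
❓❓❓⬛⬛⬛⬛⬛⬛❓
❓❓❓⬛⬜⬜⬜⬜⬜❓
❓❓❓⬛⬜🔴⬜⬜⬜❓
❓❓❓⬛📦⬜⬜⬜⬜❓
❓❓❓⬛⬛⬛⬜⬛⬛❓
❓❓❓⬛⬛⬛⬜⬛⬛❓
❓❓❓❓❓❓❓❓❓❓

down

❓❓❓❓❓❓❓❓❓❓
❓❓❓❓❓❓❓❓❓❓
❓❓❓⬛⬛⬛⬛⬛⬛❓
❓❓❓⬛⬜⬜⬜⬜⬜❓
❓❓❓⬛⬜⬜⬜⬜⬜❓
❓❓❓⬛📦🔴⬜⬜⬜❓
❓❓❓⬛⬛⬛⬜⬛⬛❓
❓❓❓⬛⬛⬛⬜⬛⬛❓
❓❓❓❓❓❓❓❓❓❓
❓❓❓❓❓❓❓❓❓❓

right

❓❓❓❓❓❓❓❓❓❓
❓❓❓❓❓❓❓❓❓❓
❓❓⬛⬛⬛⬛⬛⬛❓❓
❓❓⬛⬜⬜⬜⬜⬜❓❓
❓❓⬛⬜⬜⬜⬜⬜❓❓
❓❓⬛📦⬜🔴⬜⬜❓❓
❓❓⬛⬛⬛⬜⬛⬛❓❓
❓❓⬛⬛⬛⬜⬛⬛❓❓
❓❓❓❓❓❓❓❓❓❓
❓❓❓❓❓❓❓❓❓❓

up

❓❓❓❓❓❓❓❓❓❓
❓❓❓❓❓❓❓❓❓❓
❓❓❓❓❓❓❓❓❓❓
❓❓⬛⬛⬛⬛⬛⬛❓❓
❓❓⬛⬜⬜⬜⬜⬜❓❓
❓❓⬛⬜⬜🔴⬜⬜❓❓
❓❓⬛📦⬜⬜⬜⬜❓❓
❓❓⬛⬛⬛⬜⬛⬛❓❓
❓❓⬛⬛⬛⬜⬛⬛❓❓
❓❓❓❓❓❓❓❓❓❓

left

❓❓❓❓❓❓❓❓❓❓
❓❓❓❓❓❓❓❓❓❓
❓❓❓❓❓❓❓❓❓❓
❓❓❓⬛⬛⬛⬛⬛⬛❓
❓❓❓⬛⬜⬜⬜⬜⬜❓
❓❓❓⬛⬜🔴⬜⬜⬜❓
❓❓❓⬛📦⬜⬜⬜⬜❓
❓❓❓⬛⬛⬛⬜⬛⬛❓
❓❓❓⬛⬛⬛⬜⬛⬛❓
❓❓❓❓❓❓❓❓❓❓

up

⬛⬛⬛⬛⬛⬛⬛⬛⬛⬛
❓❓❓❓❓❓❓❓❓❓
❓❓❓❓❓❓❓❓❓❓
❓❓❓⬛⬛⬛⬛⬛❓❓
❓❓❓⬛⬛⬛⬛⬛⬛❓
❓❓❓⬛⬜🔴⬜⬜⬜❓
❓❓❓⬛⬜⬜⬜⬜⬜❓
❓❓❓⬛📦⬜⬜⬜⬜❓
❓❓❓⬛⬛⬛⬜⬛⬛❓
❓❓❓⬛⬛⬛⬜⬛⬛❓

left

⬛⬛⬛⬛⬛⬛⬛⬛⬛⬛
⬛❓❓❓❓❓❓❓❓❓
⬛❓❓❓❓❓❓❓❓❓
⬛❓❓⬛⬛⬛⬛⬛⬛❓
⬛❓❓⬛⬛⬛⬛⬛⬛⬛
⬛❓❓⬛⬛🔴⬜⬜⬜⬜
⬛❓❓⬛⬛⬜⬜⬜⬜⬜
⬛❓❓⬛⬛📦⬜⬜⬜⬜
⬛❓❓❓⬛⬛⬛⬜⬛⬛
⬛❓❓❓⬛⬛⬛⬜⬛⬛

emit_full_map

⬛⬛⬛⬛⬛⬛❓
⬛⬛⬛⬛⬛⬛⬛
⬛⬛🔴⬜⬜⬜⬜
⬛⬛⬜⬜⬜⬜⬜
⬛⬛📦⬜⬜⬜⬜
❓⬛⬛⬛⬜⬛⬛
❓⬛⬛⬛⬜⬛⬛

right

⬛⬛⬛⬛⬛⬛⬛⬛⬛⬛
❓❓❓❓❓❓❓❓❓❓
❓❓❓❓❓❓❓❓❓❓
❓❓⬛⬛⬛⬛⬛⬛❓❓
❓❓⬛⬛⬛⬛⬛⬛⬛❓
❓❓⬛⬛⬜🔴⬜⬜⬜❓
❓❓⬛⬛⬜⬜⬜⬜⬜❓
❓❓⬛⬛📦⬜⬜⬜⬜❓
❓❓❓⬛⬛⬛⬜⬛⬛❓
❓❓❓⬛⬛⬛⬜⬛⬛❓

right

⬛⬛⬛⬛⬛⬛⬛⬛⬛⬛
❓❓❓❓❓❓❓❓❓❓
❓❓❓❓❓❓❓❓❓❓
❓⬛⬛⬛⬛⬛⬛⬛❓❓
❓⬛⬛⬛⬛⬛⬛⬛❓❓
❓⬛⬛⬜⬜🔴⬜⬜❓❓
❓⬛⬛⬜⬜⬜⬜⬜❓❓
❓⬛⬛📦⬜⬜⬜⬜❓❓
❓❓⬛⬛⬛⬜⬛⬛❓❓
❓❓⬛⬛⬛⬜⬛⬛❓❓

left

⬛⬛⬛⬛⬛⬛⬛⬛⬛⬛
❓❓❓❓❓❓❓❓❓❓
❓❓❓❓❓❓❓❓❓❓
❓❓⬛⬛⬛⬛⬛⬛⬛❓
❓❓⬛⬛⬛⬛⬛⬛⬛❓
❓❓⬛⬛⬜🔴⬜⬜⬜❓
❓❓⬛⬛⬜⬜⬜⬜⬜❓
❓❓⬛⬛📦⬜⬜⬜⬜❓
❓❓❓⬛⬛⬛⬜⬛⬛❓
❓❓❓⬛⬛⬛⬜⬛⬛❓

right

⬛⬛⬛⬛⬛⬛⬛⬛⬛⬛
❓❓❓❓❓❓❓❓❓❓
❓❓❓❓❓❓❓❓❓❓
❓⬛⬛⬛⬛⬛⬛⬛❓❓
❓⬛⬛⬛⬛⬛⬛⬛❓❓
❓⬛⬛⬜⬜🔴⬜⬜❓❓
❓⬛⬛⬜⬜⬜⬜⬜❓❓
❓⬛⬛📦⬜⬜⬜⬜❓❓
❓❓⬛⬛⬛⬜⬛⬛❓❓
❓❓⬛⬛⬛⬜⬛⬛❓❓

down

❓❓❓❓❓❓❓❓❓❓
❓❓❓❓❓❓❓❓❓❓
❓⬛⬛⬛⬛⬛⬛⬛❓❓
❓⬛⬛⬛⬛⬛⬛⬛❓❓
❓⬛⬛⬜⬜⬜⬜⬜❓❓
❓⬛⬛⬜⬜🔴⬜⬜❓❓
❓⬛⬛📦⬜⬜⬜⬜❓❓
❓❓⬛⬛⬛⬜⬛⬛❓❓
❓❓⬛⬛⬛⬜⬛⬛❓❓
❓❓❓❓❓❓❓❓❓❓

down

❓❓❓❓❓❓❓❓❓❓
❓⬛⬛⬛⬛⬛⬛⬛❓❓
❓⬛⬛⬛⬛⬛⬛⬛❓❓
❓⬛⬛⬜⬜⬜⬜⬜❓❓
❓⬛⬛⬜⬜⬜⬜⬜❓❓
❓⬛⬛📦⬜🔴⬜⬜❓❓
❓❓⬛⬛⬛⬜⬛⬛❓❓
❓❓⬛⬛⬛⬜⬛⬛❓❓
❓❓❓❓❓❓❓❓❓❓
❓❓❓❓❓❓❓❓❓❓

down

❓⬛⬛⬛⬛⬛⬛⬛❓❓
❓⬛⬛⬛⬛⬛⬛⬛❓❓
❓⬛⬛⬜⬜⬜⬜⬜❓❓
❓⬛⬛⬜⬜⬜⬜⬜❓❓
❓⬛⬛📦⬜⬜⬜⬜❓❓
❓❓⬛⬛⬛🔴⬛⬛❓❓
❓❓⬛⬛⬛⬜⬛⬛❓❓
❓❓❓⬛⬛⬜⬛⬛❓❓
❓❓❓❓❓❓❓❓❓❓
❓❓❓❓❓❓❓❓❓❓

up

❓❓❓❓❓❓❓❓❓❓
❓⬛⬛⬛⬛⬛⬛⬛❓❓
❓⬛⬛⬛⬛⬛⬛⬛❓❓
❓⬛⬛⬜⬜⬜⬜⬜❓❓
❓⬛⬛⬜⬜⬜⬜⬜❓❓
❓⬛⬛📦⬜🔴⬜⬜❓❓
❓❓⬛⬛⬛⬜⬛⬛❓❓
❓❓⬛⬛⬛⬜⬛⬛❓❓
❓❓❓⬛⬛⬜⬛⬛❓❓
❓❓❓❓❓❓❓❓❓❓

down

❓⬛⬛⬛⬛⬛⬛⬛❓❓
❓⬛⬛⬛⬛⬛⬛⬛❓❓
❓⬛⬛⬜⬜⬜⬜⬜❓❓
❓⬛⬛⬜⬜⬜⬜⬜❓❓
❓⬛⬛📦⬜⬜⬜⬜❓❓
❓❓⬛⬛⬛🔴⬛⬛❓❓
❓❓⬛⬛⬛⬜⬛⬛❓❓
❓❓❓⬛⬛⬜⬛⬛❓❓
❓❓❓❓❓❓❓❓❓❓
❓❓❓❓❓❓❓❓❓❓

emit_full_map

⬛⬛⬛⬛⬛⬛⬛
⬛⬛⬛⬛⬛⬛⬛
⬛⬛⬜⬜⬜⬜⬜
⬛⬛⬜⬜⬜⬜⬜
⬛⬛📦⬜⬜⬜⬜
❓⬛⬛⬛🔴⬛⬛
❓⬛⬛⬛⬜⬛⬛
❓❓⬛⬛⬜⬛⬛

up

❓❓❓❓❓❓❓❓❓❓
❓⬛⬛⬛⬛⬛⬛⬛❓❓
❓⬛⬛⬛⬛⬛⬛⬛❓❓
❓⬛⬛⬜⬜⬜⬜⬜❓❓
❓⬛⬛⬜⬜⬜⬜⬜❓❓
❓⬛⬛📦⬜🔴⬜⬜❓❓
❓❓⬛⬛⬛⬜⬛⬛❓❓
❓❓⬛⬛⬛⬜⬛⬛❓❓
❓❓❓⬛⬛⬜⬛⬛❓❓
❓❓❓❓❓❓❓❓❓❓

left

❓❓❓❓❓❓❓❓❓❓
❓❓⬛⬛⬛⬛⬛⬛⬛❓
❓❓⬛⬛⬛⬛⬛⬛⬛❓
❓❓⬛⬛⬜⬜⬜⬜⬜❓
❓❓⬛⬛⬜⬜⬜⬜⬜❓
❓❓⬛⬛📦🔴⬜⬜⬜❓
❓❓❓⬛⬛⬛⬜⬛⬛❓
❓❓❓⬛⬛⬛⬜⬛⬛❓
❓❓❓❓⬛⬛⬜⬛⬛❓
❓❓❓❓❓❓❓❓❓❓

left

⬛❓❓❓❓❓❓❓❓❓
⬛❓❓⬛⬛⬛⬛⬛⬛⬛
⬛❓❓⬛⬛⬛⬛⬛⬛⬛
⬛❓❓⬛⬛⬜⬜⬜⬜⬜
⬛❓❓⬛⬛⬜⬜⬜⬜⬜
⬛❓❓⬛⬛🔴⬜⬜⬜⬜
⬛❓❓⬛⬛⬛⬛⬜⬛⬛
⬛❓❓⬛⬛⬛⬛⬜⬛⬛
⬛❓❓❓❓⬛⬛⬜⬛⬛
⬛❓❓❓❓❓❓❓❓❓

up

⬛❓❓❓❓❓❓❓❓❓
⬛❓❓❓❓❓❓❓❓❓
⬛❓❓⬛⬛⬛⬛⬛⬛⬛
⬛❓❓⬛⬛⬛⬛⬛⬛⬛
⬛❓❓⬛⬛⬜⬜⬜⬜⬜
⬛❓❓⬛⬛🔴⬜⬜⬜⬜
⬛❓❓⬛⬛📦⬜⬜⬜⬜
⬛❓❓⬛⬛⬛⬛⬜⬛⬛
⬛❓❓⬛⬛⬛⬛⬜⬛⬛
⬛❓❓❓❓⬛⬛⬜⬛⬛

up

⬛⬛⬛⬛⬛⬛⬛⬛⬛⬛
⬛❓❓❓❓❓❓❓❓❓
⬛❓❓❓❓❓❓❓❓❓
⬛❓❓⬛⬛⬛⬛⬛⬛⬛
⬛❓❓⬛⬛⬛⬛⬛⬛⬛
⬛❓❓⬛⬛🔴⬜⬜⬜⬜
⬛❓❓⬛⬛⬜⬜⬜⬜⬜
⬛❓❓⬛⬛📦⬜⬜⬜⬜
⬛❓❓⬛⬛⬛⬛⬜⬛⬛
⬛❓❓⬛⬛⬛⬛⬜⬛⬛

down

⬛❓❓❓❓❓❓❓❓❓
⬛❓❓❓❓❓❓❓❓❓
⬛❓❓⬛⬛⬛⬛⬛⬛⬛
⬛❓❓⬛⬛⬛⬛⬛⬛⬛
⬛❓❓⬛⬛⬜⬜⬜⬜⬜
⬛❓❓⬛⬛🔴⬜⬜⬜⬜
⬛❓❓⬛⬛📦⬜⬜⬜⬜
⬛❓❓⬛⬛⬛⬛⬜⬛⬛
⬛❓❓⬛⬛⬛⬛⬜⬛⬛
⬛❓❓❓❓⬛⬛⬜⬛⬛

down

⬛❓❓❓❓❓❓❓❓❓
⬛❓❓⬛⬛⬛⬛⬛⬛⬛
⬛❓❓⬛⬛⬛⬛⬛⬛⬛
⬛❓❓⬛⬛⬜⬜⬜⬜⬜
⬛❓❓⬛⬛⬜⬜⬜⬜⬜
⬛❓❓⬛⬛🔴⬜⬜⬜⬜
⬛❓❓⬛⬛⬛⬛⬜⬛⬛
⬛❓❓⬛⬛⬛⬛⬜⬛⬛
⬛❓❓❓❓⬛⬛⬜⬛⬛
⬛❓❓❓❓❓❓❓❓❓


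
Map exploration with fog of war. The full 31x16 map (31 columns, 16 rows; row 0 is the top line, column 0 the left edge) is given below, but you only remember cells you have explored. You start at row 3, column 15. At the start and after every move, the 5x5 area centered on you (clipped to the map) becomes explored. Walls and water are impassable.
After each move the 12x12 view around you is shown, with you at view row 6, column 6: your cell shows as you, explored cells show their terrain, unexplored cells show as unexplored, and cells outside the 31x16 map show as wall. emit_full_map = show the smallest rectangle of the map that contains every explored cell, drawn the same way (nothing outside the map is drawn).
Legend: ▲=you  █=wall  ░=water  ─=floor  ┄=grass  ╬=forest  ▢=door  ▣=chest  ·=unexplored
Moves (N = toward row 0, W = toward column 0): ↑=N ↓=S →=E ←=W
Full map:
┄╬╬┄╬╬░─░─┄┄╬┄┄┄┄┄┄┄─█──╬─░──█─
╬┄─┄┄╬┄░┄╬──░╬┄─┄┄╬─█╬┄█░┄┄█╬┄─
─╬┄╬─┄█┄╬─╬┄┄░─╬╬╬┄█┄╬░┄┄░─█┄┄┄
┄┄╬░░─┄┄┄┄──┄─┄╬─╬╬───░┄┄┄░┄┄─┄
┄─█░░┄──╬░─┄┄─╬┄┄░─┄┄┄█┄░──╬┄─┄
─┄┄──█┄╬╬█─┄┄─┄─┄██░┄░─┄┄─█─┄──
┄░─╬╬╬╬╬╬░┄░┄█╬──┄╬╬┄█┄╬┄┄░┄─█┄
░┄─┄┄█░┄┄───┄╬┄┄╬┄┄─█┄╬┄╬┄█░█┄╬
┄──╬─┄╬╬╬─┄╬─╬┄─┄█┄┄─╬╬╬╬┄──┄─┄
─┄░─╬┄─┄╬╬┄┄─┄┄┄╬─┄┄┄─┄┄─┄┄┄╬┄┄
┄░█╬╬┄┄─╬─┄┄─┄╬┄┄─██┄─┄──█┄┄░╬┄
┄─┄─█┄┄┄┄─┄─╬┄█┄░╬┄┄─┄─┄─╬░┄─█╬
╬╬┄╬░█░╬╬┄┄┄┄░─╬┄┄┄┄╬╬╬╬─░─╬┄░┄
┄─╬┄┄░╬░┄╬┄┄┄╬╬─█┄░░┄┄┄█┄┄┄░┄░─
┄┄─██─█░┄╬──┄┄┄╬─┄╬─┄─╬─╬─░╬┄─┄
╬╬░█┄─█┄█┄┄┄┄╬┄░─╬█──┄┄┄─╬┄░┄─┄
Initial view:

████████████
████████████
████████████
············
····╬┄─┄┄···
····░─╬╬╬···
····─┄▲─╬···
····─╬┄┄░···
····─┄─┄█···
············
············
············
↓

████████████
████████████
············
····╬┄─┄┄···
····░─╬╬╬···
····─┄╬─╬···
····─╬▲┄░···
····─┄─┄█···
····█╬──┄···
············
············
············

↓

████████████
············
····╬┄─┄┄···
····░─╬╬╬···
····─┄╬─╬···
····─╬┄┄░···
····─┄▲┄█···
····█╬──┄···
····╬┄┄╬┄···
············
············
············

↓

············
····╬┄─┄┄···
····░─╬╬╬···
····─┄╬─╬···
····─╬┄┄░···
····─┄─┄█···
····█╬▲─┄···
····╬┄┄╬┄···
····╬┄─┄█···
············
············
············

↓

····╬┄─┄┄···
····░─╬╬╬···
····─┄╬─╬···
····─╬┄┄░···
····─┄─┄█···
····█╬──┄···
····╬┄▲╬┄···
····╬┄─┄█···
····┄┄┄╬─···
············
············
············

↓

····░─╬╬╬···
····─┄╬─╬···
····─╬┄┄░···
····─┄─┄█···
····█╬──┄···
····╬┄┄╬┄···
····╬┄▲┄█···
····┄┄┄╬─···
····┄╬┄┄─···
············
············
············

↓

····─┄╬─╬···
····─╬┄┄░···
····─┄─┄█···
····█╬──┄···
····╬┄┄╬┄···
····╬┄─┄█···
····┄┄▲╬─···
····┄╬┄┄─···
····┄█┄░╬···
············
············
············

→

···─┄╬─╬····
···─╬┄┄░····
···─┄─┄█····
···█╬──┄····
···╬┄┄╬┄┄···
···╬┄─┄█┄···
···┄┄┄▲─┄···
···┄╬┄┄─█···
···┄█┄░╬┄···
············
············
············

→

··─┄╬─╬·····
··─╬┄┄░·····
··─┄─┄█·····
··█╬──┄·····
··╬┄┄╬┄┄─···
··╬┄─┄█┄┄···
··┄┄┄╬▲┄┄···
··┄╬┄┄─██···
··┄█┄░╬┄┄···
············
············
············

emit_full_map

╬┄─┄┄··
░─╬╬╬··
─┄╬─╬··
─╬┄┄░··
─┄─┄█··
█╬──┄··
╬┄┄╬┄┄─
╬┄─┄█┄┄
┄┄┄╬▲┄┄
┄╬┄┄─██
┄█┄░╬┄┄

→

·─┄╬─╬······
·─╬┄┄░······
·─┄─┄█······
·█╬──┄······
·╬┄┄╬┄┄─█···
·╬┄─┄█┄┄─···
·┄┄┄╬─▲┄┄···
·┄╬┄┄─██┄···
·┄█┄░╬┄┄─···
············
············
············

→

─┄╬─╬·······
─╬┄┄░·······
─┄─┄█·······
█╬──┄·······
╬┄┄╬┄┄─█┄···
╬┄─┄█┄┄─╬···
┄┄┄╬─┄▲┄─···
┄╬┄┄─██┄─···
┄█┄░╬┄┄─┄···
············
············
············

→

┄╬─╬········
╬┄┄░········
┄─┄█········
╬──┄········
┄┄╬┄┄─█┄╬···
┄─┄█┄┄─╬╬···
┄┄╬─┄┄▲─┄···
╬┄┄─██┄─┄···
█┄░╬┄┄─┄─···
············
············
············

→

╬─╬·········
┄┄░·········
─┄█·········
──┄·········
┄╬┄┄─█┄╬┄···
─┄█┄┄─╬╬╬···
┄╬─┄┄┄▲┄┄···
┄┄─██┄─┄─···
┄░╬┄┄─┄─┄···
············
············
············

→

─╬··········
┄░··········
┄█··········
─┄··········
╬┄┄─█┄╬┄╬···
┄█┄┄─╬╬╬╬···
╬─┄┄┄─▲┄─···
┄─██┄─┄──···
░╬┄┄─┄─┄─···
············
············
············

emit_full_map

╬┄─┄┄·······
░─╬╬╬·······
─┄╬─╬·······
─╬┄┄░·······
─┄─┄█·······
█╬──┄·······
╬┄┄╬┄┄─█┄╬┄╬
╬┄─┄█┄┄─╬╬╬╬
┄┄┄╬─┄┄┄─▲┄─
┄╬┄┄─██┄─┄──
┄█┄░╬┄┄─┄─┄─

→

╬···········
░···········
█···········
┄···········
┄┄─█┄╬┄╬┄···
█┄┄─╬╬╬╬┄···
─┄┄┄─┄▲─┄···
─██┄─┄──█···
╬┄┄─┄─┄─╬···
············
············
············

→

············
············
············
············
┄─█┄╬┄╬┄█···
┄┄─╬╬╬╬┄─···
┄┄┄─┄┄▲┄┄···
██┄─┄──█┄···
┄┄─┄─┄─╬░···
············
············
············

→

············
············
············
············
─█┄╬┄╬┄█░···
┄─╬╬╬╬┄──···
┄┄─┄┄─▲┄┄···
█┄─┄──█┄┄···
┄─┄─┄─╬░┄···
············
············
············

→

···········█
···········█
···········█
···········█
█┄╬┄╬┄█░█··█
─╬╬╬╬┄──┄··█
┄─┄┄─┄▲┄╬··█
┄─┄──█┄┄░··█
─┄─┄─╬░┄─··█
···········█
···········█
···········█

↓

···········█
···········█
···········█
█┄╬┄╬┄█░█··█
─╬╬╬╬┄──┄··█
┄─┄┄─┄┄┄╬··█
┄─┄──█▲┄░··█
─┄─┄─╬░┄─··█
····─░─╬┄··█
···········█
···········█
···········█

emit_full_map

╬┄─┄┄···········
░─╬╬╬···········
─┄╬─╬···········
─╬┄┄░···········
─┄─┄█···········
█╬──┄···········
╬┄┄╬┄┄─█┄╬┄╬┄█░█
╬┄─┄█┄┄─╬╬╬╬┄──┄
┄┄┄╬─┄┄┄─┄┄─┄┄┄╬
┄╬┄┄─██┄─┄──█▲┄░
┄█┄░╬┄┄─┄─┄─╬░┄─
···········─░─╬┄

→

··········██
··········██
··········██
┄╬┄╬┄█░█··██
╬╬╬╬┄──┄─·██
─┄┄─┄┄┄╬┄·██
─┄──█┄▲░╬·██
┄─┄─╬░┄─█·██
···─░─╬┄░·██
··········██
··········██
··········██

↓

··········██
··········██
┄╬┄╬┄█░█··██
╬╬╬╬┄──┄─·██
─┄┄─┄┄┄╬┄·██
─┄──█┄┄░╬·██
┄─┄─╬░▲─█·██
···─░─╬┄░·██
····┄┄░┄░·██
··········██
··········██
████████████

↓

··········██
┄╬┄╬┄█░█··██
╬╬╬╬┄──┄─·██
─┄┄─┄┄┄╬┄·██
─┄──█┄┄░╬·██
┄─┄─╬░┄─█·██
···─░─▲┄░·██
····┄┄░┄░·██
····─░╬┄─·██
··········██
████████████
████████████

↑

··········██
··········██
┄╬┄╬┄█░█··██
╬╬╬╬┄──┄─·██
─┄┄─┄┄┄╬┄·██
─┄──█┄┄░╬·██
┄─┄─╬░▲─█·██
···─░─╬┄░·██
····┄┄░┄░·██
····─░╬┄─·██
··········██
████████████

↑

··········██
··········██
··········██
┄╬┄╬┄█░█··██
╬╬╬╬┄──┄─·██
─┄┄─┄┄┄╬┄·██
─┄──█┄▲░╬·██
┄─┄─╬░┄─█·██
···─░─╬┄░·██
····┄┄░┄░·██
····─░╬┄─·██
··········██

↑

··········██
··········██
··········██
··········██
┄╬┄╬┄█░█┄·██
╬╬╬╬┄──┄─·██
─┄┄─┄┄▲╬┄·██
─┄──█┄┄░╬·██
┄─┄─╬░┄─█·██
···─░─╬┄░·██
····┄┄░┄░·██
····─░╬┄─·██

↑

··········██
··········██
··········██
··········██
····┄░┄─█·██
┄╬┄╬┄█░█┄·██
╬╬╬╬┄─▲┄─·██
─┄┄─┄┄┄╬┄·██
─┄──█┄┄░╬·██
┄─┄─╬░┄─█·██
···─░─╬┄░·██
····┄┄░┄░·██

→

·········███
·········███
·········███
·········███
···┄░┄─█┄███
╬┄╬┄█░█┄╬███
╬╬╬┄──▲─┄███
┄┄─┄┄┄╬┄┄███
┄──█┄┄░╬┄███
─┄─╬░┄─█·███
··─░─╬┄░·███
···┄┄░┄░·███

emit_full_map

╬┄─┄┄·············
░─╬╬╬·············
─┄╬─╬·············
─╬┄┄░·············
─┄─┄█·············
█╬──┄·······┄░┄─█┄
╬┄┄╬┄┄─█┄╬┄╬┄█░█┄╬
╬┄─┄█┄┄─╬╬╬╬┄──▲─┄
┄┄┄╬─┄┄┄─┄┄─┄┄┄╬┄┄
┄╬┄┄─██┄─┄──█┄┄░╬┄
┄█┄░╬┄┄─┄─┄─╬░┄─█·
···········─░─╬┄░·
············┄┄░┄░·
············─░╬┄─·


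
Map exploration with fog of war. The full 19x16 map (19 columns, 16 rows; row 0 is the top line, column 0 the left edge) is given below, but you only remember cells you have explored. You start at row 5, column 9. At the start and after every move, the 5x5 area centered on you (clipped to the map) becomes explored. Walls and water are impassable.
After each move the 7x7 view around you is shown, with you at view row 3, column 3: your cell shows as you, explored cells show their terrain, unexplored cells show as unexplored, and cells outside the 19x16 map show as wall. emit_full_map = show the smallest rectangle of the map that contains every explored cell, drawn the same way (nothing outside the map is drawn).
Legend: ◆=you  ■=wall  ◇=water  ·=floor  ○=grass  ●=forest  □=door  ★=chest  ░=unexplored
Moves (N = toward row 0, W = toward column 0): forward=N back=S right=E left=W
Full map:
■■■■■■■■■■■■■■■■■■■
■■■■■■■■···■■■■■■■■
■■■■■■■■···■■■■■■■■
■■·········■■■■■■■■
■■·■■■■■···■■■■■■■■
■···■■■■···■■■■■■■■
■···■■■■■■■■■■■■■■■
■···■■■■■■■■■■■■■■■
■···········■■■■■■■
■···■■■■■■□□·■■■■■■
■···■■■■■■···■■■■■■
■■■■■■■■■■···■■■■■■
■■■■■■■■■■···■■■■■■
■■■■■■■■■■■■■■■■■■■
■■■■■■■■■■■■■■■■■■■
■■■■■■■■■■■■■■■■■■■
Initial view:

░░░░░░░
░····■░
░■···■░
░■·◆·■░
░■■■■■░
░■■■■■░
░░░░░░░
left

░░░░░░░
░·····■
░■■···■
░■■◆··■
░■■■■■■
░■■■■■■
░░░░░░░

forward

░░░░░░░
░■■···░
░·····■
░■■◆··■
░■■···■
░■■■■■■
░■■■■■■

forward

░░░░░░░
░■■···░
░■■···░
░··◆··■
░■■···■
░■■···■
░■■■■■■

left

░░░░░░░
░■■■···
░■■■···
░··◆···
░■■■···
░■■■···
░░■■■■■

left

░░░░░░░
░■■■■··
░■■■■··
░··◆···
░■■■■··
░■■■■··
░░░■■■■

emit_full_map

■■■■···░
■■■■···░
··◆····■
■■■■···■
■■■■···■
░░■■■■■■
░░■■■■■■

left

░░░░░░░
░■■■■■·
░■■■■■·
░··◆···
░■■■■■·
░·■■■■·
░░░░■■■

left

░░░░░░░
░■■■■■■
░■■■■■■
░··◆···
░·■■■■■
░··■■■■
░░░░░■■

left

░░░░░░░
░■■■■■■
░■■■■■■
░■·◆···
░■·■■■■
░···■■■
░░░░░░■

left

■░░░░░░
■■■■■■■
■■■■■■■
■■■◆···
■■■·■■■
■■···■■
■░░░░░░

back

■■■■■■■
■■■■■■■
■■■····
■■■◆■■■
■■···■■
■■···■░
■░░░░░░

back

■■■■■■■
■■■····
■■■·■■■
■■·◆·■■
■■···■░
■■···■░
■░░░░░░

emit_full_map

■■■■■■■■···░
■■■■■■■■···░
■■·········■
■■·■■■■■···■
■·◆·■■■■···■
■···■░■■■■■■
■···■░■■■■■■

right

■■■■■■■
■■·····
■■·■■■■
■··◆■■■
■···■■■
■···■■■
░░░░░░░

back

■■·····
■■·■■■■
■···■■■
■··◆■■■
■···■■■
░·····░
░░░░░░░

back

■■·■■■■
■···■■■
■···■■■
■··◆■■■
░·····░
░···■■░
░░░░░░░

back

■···■■■
■···■■■
■···■■■
░··◆··░
░···■■░
░···■■░
░░░░░░░

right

···■■■■
···■■■■
···■■■■
···◆··░
···■■■░
···■■■░
░░░░░░░

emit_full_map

■■■■■■■■···░
■■■■■■■■···░
■■·········■
■■·■■■■■···■
■···■■■■···■
■···■■■■■■■■
■···■■■■■■■■
░···◆··░░░░░
░···■■■░░░░░
░···■■■░░░░░


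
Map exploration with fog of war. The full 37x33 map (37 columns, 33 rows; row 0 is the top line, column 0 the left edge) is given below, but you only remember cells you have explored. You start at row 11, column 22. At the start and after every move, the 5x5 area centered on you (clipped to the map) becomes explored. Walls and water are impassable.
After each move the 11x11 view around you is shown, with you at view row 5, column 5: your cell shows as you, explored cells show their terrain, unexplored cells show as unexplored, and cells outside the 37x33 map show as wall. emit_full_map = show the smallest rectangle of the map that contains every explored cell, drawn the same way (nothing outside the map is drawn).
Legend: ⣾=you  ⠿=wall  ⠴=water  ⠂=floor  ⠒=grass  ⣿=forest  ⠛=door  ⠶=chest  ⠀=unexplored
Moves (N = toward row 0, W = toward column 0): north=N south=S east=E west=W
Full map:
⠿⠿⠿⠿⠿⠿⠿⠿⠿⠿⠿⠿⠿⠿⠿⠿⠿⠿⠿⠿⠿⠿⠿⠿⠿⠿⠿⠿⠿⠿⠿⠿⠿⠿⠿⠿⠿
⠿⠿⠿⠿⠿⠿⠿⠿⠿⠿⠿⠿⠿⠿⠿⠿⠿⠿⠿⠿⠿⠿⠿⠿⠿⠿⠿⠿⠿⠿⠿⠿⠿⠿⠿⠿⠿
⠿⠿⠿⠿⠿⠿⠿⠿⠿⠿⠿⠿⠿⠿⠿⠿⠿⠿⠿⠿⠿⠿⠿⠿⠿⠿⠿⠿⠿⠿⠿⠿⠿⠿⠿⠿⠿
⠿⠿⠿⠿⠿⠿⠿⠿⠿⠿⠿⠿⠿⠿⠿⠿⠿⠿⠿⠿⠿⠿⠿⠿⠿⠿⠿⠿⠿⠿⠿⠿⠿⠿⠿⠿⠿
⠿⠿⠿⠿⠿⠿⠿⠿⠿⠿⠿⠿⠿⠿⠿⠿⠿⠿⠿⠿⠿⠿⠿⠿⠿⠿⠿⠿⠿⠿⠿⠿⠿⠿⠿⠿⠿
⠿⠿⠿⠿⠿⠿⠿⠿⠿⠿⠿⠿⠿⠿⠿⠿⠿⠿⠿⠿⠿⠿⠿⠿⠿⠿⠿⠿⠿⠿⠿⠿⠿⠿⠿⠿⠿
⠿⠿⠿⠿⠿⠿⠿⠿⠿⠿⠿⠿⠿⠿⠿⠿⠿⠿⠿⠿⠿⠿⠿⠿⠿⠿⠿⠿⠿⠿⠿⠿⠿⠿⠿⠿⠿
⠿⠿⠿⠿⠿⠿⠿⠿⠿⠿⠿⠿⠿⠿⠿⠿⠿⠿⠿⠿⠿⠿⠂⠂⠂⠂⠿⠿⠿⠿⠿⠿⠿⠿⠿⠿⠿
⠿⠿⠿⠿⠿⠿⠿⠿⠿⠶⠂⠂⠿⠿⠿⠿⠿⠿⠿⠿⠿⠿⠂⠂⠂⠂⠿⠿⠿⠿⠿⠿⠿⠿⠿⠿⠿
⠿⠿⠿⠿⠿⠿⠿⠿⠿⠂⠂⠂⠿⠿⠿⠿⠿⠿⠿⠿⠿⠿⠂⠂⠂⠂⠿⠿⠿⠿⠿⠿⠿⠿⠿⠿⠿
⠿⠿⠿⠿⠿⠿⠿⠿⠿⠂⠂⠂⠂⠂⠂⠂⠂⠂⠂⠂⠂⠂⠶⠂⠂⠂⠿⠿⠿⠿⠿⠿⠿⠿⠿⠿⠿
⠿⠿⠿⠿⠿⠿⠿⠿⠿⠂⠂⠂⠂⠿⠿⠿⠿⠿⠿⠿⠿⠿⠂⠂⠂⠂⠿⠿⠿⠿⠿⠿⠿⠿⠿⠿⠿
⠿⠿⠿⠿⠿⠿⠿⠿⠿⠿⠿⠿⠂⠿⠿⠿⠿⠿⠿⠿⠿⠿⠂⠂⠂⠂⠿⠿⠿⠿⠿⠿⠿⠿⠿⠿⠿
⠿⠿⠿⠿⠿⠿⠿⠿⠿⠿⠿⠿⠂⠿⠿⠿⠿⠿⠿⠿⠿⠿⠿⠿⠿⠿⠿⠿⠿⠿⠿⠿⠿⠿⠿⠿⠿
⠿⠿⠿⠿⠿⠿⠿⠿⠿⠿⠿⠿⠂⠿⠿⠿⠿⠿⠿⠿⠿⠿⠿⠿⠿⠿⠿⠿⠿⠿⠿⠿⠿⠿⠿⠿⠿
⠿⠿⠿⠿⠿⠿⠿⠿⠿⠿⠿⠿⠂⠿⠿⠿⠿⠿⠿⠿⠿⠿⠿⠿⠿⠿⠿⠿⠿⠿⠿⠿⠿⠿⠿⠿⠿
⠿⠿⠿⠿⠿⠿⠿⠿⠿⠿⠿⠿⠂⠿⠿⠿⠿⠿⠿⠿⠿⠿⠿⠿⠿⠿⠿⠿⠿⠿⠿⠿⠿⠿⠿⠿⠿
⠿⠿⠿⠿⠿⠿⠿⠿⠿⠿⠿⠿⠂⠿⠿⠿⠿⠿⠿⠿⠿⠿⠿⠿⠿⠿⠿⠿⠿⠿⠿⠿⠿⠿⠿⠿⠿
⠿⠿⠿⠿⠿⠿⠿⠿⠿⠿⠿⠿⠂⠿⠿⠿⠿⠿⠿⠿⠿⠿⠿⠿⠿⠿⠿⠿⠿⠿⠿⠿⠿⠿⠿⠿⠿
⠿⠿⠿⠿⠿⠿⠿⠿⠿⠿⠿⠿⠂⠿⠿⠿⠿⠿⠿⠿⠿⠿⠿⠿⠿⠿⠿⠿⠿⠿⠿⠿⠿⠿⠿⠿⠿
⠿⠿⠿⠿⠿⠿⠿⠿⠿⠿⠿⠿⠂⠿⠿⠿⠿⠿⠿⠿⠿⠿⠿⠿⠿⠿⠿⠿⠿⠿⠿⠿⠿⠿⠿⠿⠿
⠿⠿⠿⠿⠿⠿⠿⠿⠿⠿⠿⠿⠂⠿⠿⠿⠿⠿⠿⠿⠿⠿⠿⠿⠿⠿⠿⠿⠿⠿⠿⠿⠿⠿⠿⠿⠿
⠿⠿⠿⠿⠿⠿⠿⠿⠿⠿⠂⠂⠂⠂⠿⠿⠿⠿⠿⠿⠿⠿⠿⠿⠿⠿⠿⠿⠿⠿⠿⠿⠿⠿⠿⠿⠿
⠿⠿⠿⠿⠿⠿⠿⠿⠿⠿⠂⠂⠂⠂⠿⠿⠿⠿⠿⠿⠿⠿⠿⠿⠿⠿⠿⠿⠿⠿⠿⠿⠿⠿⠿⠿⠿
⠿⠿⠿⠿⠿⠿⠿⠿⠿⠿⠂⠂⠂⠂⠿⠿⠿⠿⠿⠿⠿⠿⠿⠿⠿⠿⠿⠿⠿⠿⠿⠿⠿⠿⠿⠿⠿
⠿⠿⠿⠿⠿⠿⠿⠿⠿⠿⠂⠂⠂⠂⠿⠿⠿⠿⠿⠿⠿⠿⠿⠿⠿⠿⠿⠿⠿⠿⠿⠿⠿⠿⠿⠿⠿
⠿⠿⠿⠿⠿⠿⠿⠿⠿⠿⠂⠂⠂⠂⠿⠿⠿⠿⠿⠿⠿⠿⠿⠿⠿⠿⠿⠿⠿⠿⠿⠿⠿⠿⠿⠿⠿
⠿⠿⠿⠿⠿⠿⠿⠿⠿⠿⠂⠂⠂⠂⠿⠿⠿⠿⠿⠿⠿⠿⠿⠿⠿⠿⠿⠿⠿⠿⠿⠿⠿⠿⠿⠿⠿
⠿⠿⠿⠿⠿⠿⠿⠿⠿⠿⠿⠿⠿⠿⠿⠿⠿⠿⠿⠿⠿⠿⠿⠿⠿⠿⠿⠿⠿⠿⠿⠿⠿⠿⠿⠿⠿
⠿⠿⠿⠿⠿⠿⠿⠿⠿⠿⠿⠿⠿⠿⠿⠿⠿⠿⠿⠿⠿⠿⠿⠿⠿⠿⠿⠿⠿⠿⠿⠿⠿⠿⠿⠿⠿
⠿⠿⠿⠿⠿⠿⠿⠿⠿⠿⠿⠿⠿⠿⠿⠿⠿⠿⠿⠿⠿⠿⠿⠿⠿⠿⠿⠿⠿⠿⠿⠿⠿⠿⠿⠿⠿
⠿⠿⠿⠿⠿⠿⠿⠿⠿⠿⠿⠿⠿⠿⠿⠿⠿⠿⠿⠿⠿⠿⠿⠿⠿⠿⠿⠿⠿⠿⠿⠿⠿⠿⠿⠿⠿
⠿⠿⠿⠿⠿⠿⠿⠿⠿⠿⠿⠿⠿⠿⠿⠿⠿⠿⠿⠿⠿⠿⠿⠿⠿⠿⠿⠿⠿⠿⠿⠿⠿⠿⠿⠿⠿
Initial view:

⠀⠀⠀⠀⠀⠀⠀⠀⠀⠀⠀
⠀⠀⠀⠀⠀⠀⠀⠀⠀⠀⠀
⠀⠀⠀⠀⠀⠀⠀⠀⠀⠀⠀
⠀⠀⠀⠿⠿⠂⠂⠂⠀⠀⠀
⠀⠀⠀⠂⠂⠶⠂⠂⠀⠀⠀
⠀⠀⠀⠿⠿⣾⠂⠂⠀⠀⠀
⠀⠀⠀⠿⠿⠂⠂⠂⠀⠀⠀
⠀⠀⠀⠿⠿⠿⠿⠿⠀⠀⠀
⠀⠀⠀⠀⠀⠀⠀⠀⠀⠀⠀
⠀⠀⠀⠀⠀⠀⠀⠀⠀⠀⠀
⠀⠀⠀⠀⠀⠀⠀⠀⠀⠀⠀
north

⠀⠀⠀⠀⠀⠀⠀⠀⠀⠀⠀
⠀⠀⠀⠀⠀⠀⠀⠀⠀⠀⠀
⠀⠀⠀⠀⠀⠀⠀⠀⠀⠀⠀
⠀⠀⠀⠿⠿⠂⠂⠂⠀⠀⠀
⠀⠀⠀⠿⠿⠂⠂⠂⠀⠀⠀
⠀⠀⠀⠂⠂⣾⠂⠂⠀⠀⠀
⠀⠀⠀⠿⠿⠂⠂⠂⠀⠀⠀
⠀⠀⠀⠿⠿⠂⠂⠂⠀⠀⠀
⠀⠀⠀⠿⠿⠿⠿⠿⠀⠀⠀
⠀⠀⠀⠀⠀⠀⠀⠀⠀⠀⠀
⠀⠀⠀⠀⠀⠀⠀⠀⠀⠀⠀

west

⠀⠀⠀⠀⠀⠀⠀⠀⠀⠀⠀
⠀⠀⠀⠀⠀⠀⠀⠀⠀⠀⠀
⠀⠀⠀⠀⠀⠀⠀⠀⠀⠀⠀
⠀⠀⠀⠿⠿⠿⠂⠂⠂⠀⠀
⠀⠀⠀⠿⠿⠿⠂⠂⠂⠀⠀
⠀⠀⠀⠂⠂⣾⠶⠂⠂⠀⠀
⠀⠀⠀⠿⠿⠿⠂⠂⠂⠀⠀
⠀⠀⠀⠿⠿⠿⠂⠂⠂⠀⠀
⠀⠀⠀⠀⠿⠿⠿⠿⠿⠀⠀
⠀⠀⠀⠀⠀⠀⠀⠀⠀⠀⠀
⠀⠀⠀⠀⠀⠀⠀⠀⠀⠀⠀

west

⠀⠀⠀⠀⠀⠀⠀⠀⠀⠀⠀
⠀⠀⠀⠀⠀⠀⠀⠀⠀⠀⠀
⠀⠀⠀⠀⠀⠀⠀⠀⠀⠀⠀
⠀⠀⠀⠿⠿⠿⠿⠂⠂⠂⠀
⠀⠀⠀⠿⠿⠿⠿⠂⠂⠂⠀
⠀⠀⠀⠂⠂⣾⠂⠶⠂⠂⠀
⠀⠀⠀⠿⠿⠿⠿⠂⠂⠂⠀
⠀⠀⠀⠿⠿⠿⠿⠂⠂⠂⠀
⠀⠀⠀⠀⠀⠿⠿⠿⠿⠿⠀
⠀⠀⠀⠀⠀⠀⠀⠀⠀⠀⠀
⠀⠀⠀⠀⠀⠀⠀⠀⠀⠀⠀

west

⠀⠀⠀⠀⠀⠀⠀⠀⠀⠀⠀
⠀⠀⠀⠀⠀⠀⠀⠀⠀⠀⠀
⠀⠀⠀⠀⠀⠀⠀⠀⠀⠀⠀
⠀⠀⠀⠿⠿⠿⠿⠿⠂⠂⠂
⠀⠀⠀⠿⠿⠿⠿⠿⠂⠂⠂
⠀⠀⠀⠂⠂⣾⠂⠂⠶⠂⠂
⠀⠀⠀⠿⠿⠿⠿⠿⠂⠂⠂
⠀⠀⠀⠿⠿⠿⠿⠿⠂⠂⠂
⠀⠀⠀⠀⠀⠀⠿⠿⠿⠿⠿
⠀⠀⠀⠀⠀⠀⠀⠀⠀⠀⠀
⠀⠀⠀⠀⠀⠀⠀⠀⠀⠀⠀

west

⠀⠀⠀⠀⠀⠀⠀⠀⠀⠀⠀
⠀⠀⠀⠀⠀⠀⠀⠀⠀⠀⠀
⠀⠀⠀⠀⠀⠀⠀⠀⠀⠀⠀
⠀⠀⠀⠿⠿⠿⠿⠿⠿⠂⠂
⠀⠀⠀⠿⠿⠿⠿⠿⠿⠂⠂
⠀⠀⠀⠂⠂⣾⠂⠂⠂⠶⠂
⠀⠀⠀⠿⠿⠿⠿⠿⠿⠂⠂
⠀⠀⠀⠿⠿⠿⠿⠿⠿⠂⠂
⠀⠀⠀⠀⠀⠀⠀⠿⠿⠿⠿
⠀⠀⠀⠀⠀⠀⠀⠀⠀⠀⠀
⠀⠀⠀⠀⠀⠀⠀⠀⠀⠀⠀

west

⠀⠀⠀⠀⠀⠀⠀⠀⠀⠀⠀
⠀⠀⠀⠀⠀⠀⠀⠀⠀⠀⠀
⠀⠀⠀⠀⠀⠀⠀⠀⠀⠀⠀
⠀⠀⠀⠿⠿⠿⠿⠿⠿⠿⠂
⠀⠀⠀⠿⠿⠿⠿⠿⠿⠿⠂
⠀⠀⠀⠂⠂⣾⠂⠂⠂⠂⠶
⠀⠀⠀⠿⠿⠿⠿⠿⠿⠿⠂
⠀⠀⠀⠿⠿⠿⠿⠿⠿⠿⠂
⠀⠀⠀⠀⠀⠀⠀⠀⠿⠿⠿
⠀⠀⠀⠀⠀⠀⠀⠀⠀⠀⠀
⠀⠀⠀⠀⠀⠀⠀⠀⠀⠀⠀

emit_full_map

⠿⠿⠿⠿⠿⠿⠿⠂⠂⠂
⠿⠿⠿⠿⠿⠿⠿⠂⠂⠂
⠂⠂⣾⠂⠂⠂⠂⠶⠂⠂
⠿⠿⠿⠿⠿⠿⠿⠂⠂⠂
⠿⠿⠿⠿⠿⠿⠿⠂⠂⠂
⠀⠀⠀⠀⠀⠿⠿⠿⠿⠿

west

⠀⠀⠀⠀⠀⠀⠀⠀⠀⠀⠀
⠀⠀⠀⠀⠀⠀⠀⠀⠀⠀⠀
⠀⠀⠀⠀⠀⠀⠀⠀⠀⠀⠀
⠀⠀⠀⠿⠿⠿⠿⠿⠿⠿⠿
⠀⠀⠀⠿⠿⠿⠿⠿⠿⠿⠿
⠀⠀⠀⠂⠂⣾⠂⠂⠂⠂⠂
⠀⠀⠀⠿⠿⠿⠿⠿⠿⠿⠿
⠀⠀⠀⠿⠿⠿⠿⠿⠿⠿⠿
⠀⠀⠀⠀⠀⠀⠀⠀⠀⠿⠿
⠀⠀⠀⠀⠀⠀⠀⠀⠀⠀⠀
⠀⠀⠀⠀⠀⠀⠀⠀⠀⠀⠀

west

⠀⠀⠀⠀⠀⠀⠀⠀⠀⠀⠀
⠀⠀⠀⠀⠀⠀⠀⠀⠀⠀⠀
⠀⠀⠀⠀⠀⠀⠀⠀⠀⠀⠀
⠀⠀⠀⠿⠿⠿⠿⠿⠿⠿⠿
⠀⠀⠀⠿⠿⠿⠿⠿⠿⠿⠿
⠀⠀⠀⠂⠂⣾⠂⠂⠂⠂⠂
⠀⠀⠀⠿⠿⠿⠿⠿⠿⠿⠿
⠀⠀⠀⠿⠿⠿⠿⠿⠿⠿⠿
⠀⠀⠀⠀⠀⠀⠀⠀⠀⠀⠿
⠀⠀⠀⠀⠀⠀⠀⠀⠀⠀⠀
⠀⠀⠀⠀⠀⠀⠀⠀⠀⠀⠀

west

⠀⠀⠀⠀⠀⠀⠀⠀⠀⠀⠀
⠀⠀⠀⠀⠀⠀⠀⠀⠀⠀⠀
⠀⠀⠀⠀⠀⠀⠀⠀⠀⠀⠀
⠀⠀⠀⠿⠿⠿⠿⠿⠿⠿⠿
⠀⠀⠀⠿⠿⠿⠿⠿⠿⠿⠿
⠀⠀⠀⠂⠂⣾⠂⠂⠂⠂⠂
⠀⠀⠀⠂⠿⠿⠿⠿⠿⠿⠿
⠀⠀⠀⠂⠿⠿⠿⠿⠿⠿⠿
⠀⠀⠀⠀⠀⠀⠀⠀⠀⠀⠀
⠀⠀⠀⠀⠀⠀⠀⠀⠀⠀⠀
⠀⠀⠀⠀⠀⠀⠀⠀⠀⠀⠀

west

⠀⠀⠀⠀⠀⠀⠀⠀⠀⠀⠀
⠀⠀⠀⠀⠀⠀⠀⠀⠀⠀⠀
⠀⠀⠀⠀⠀⠀⠀⠀⠀⠀⠀
⠀⠀⠀⠂⠿⠿⠿⠿⠿⠿⠿
⠀⠀⠀⠂⠿⠿⠿⠿⠿⠿⠿
⠀⠀⠀⠂⠂⣾⠂⠂⠂⠂⠂
⠀⠀⠀⠂⠂⠿⠿⠿⠿⠿⠿
⠀⠀⠀⠿⠂⠿⠿⠿⠿⠿⠿
⠀⠀⠀⠀⠀⠀⠀⠀⠀⠀⠀
⠀⠀⠀⠀⠀⠀⠀⠀⠀⠀⠀
⠀⠀⠀⠀⠀⠀⠀⠀⠀⠀⠀

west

⠀⠀⠀⠀⠀⠀⠀⠀⠀⠀⠀
⠀⠀⠀⠀⠀⠀⠀⠀⠀⠀⠀
⠀⠀⠀⠀⠀⠀⠀⠀⠀⠀⠀
⠀⠀⠀⠂⠂⠿⠿⠿⠿⠿⠿
⠀⠀⠀⠂⠂⠿⠿⠿⠿⠿⠿
⠀⠀⠀⠂⠂⣾⠂⠂⠂⠂⠂
⠀⠀⠀⠂⠂⠂⠿⠿⠿⠿⠿
⠀⠀⠀⠿⠿⠂⠿⠿⠿⠿⠿
⠀⠀⠀⠀⠀⠀⠀⠀⠀⠀⠀
⠀⠀⠀⠀⠀⠀⠀⠀⠀⠀⠀
⠀⠀⠀⠀⠀⠀⠀⠀⠀⠀⠀

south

⠀⠀⠀⠀⠀⠀⠀⠀⠀⠀⠀
⠀⠀⠀⠀⠀⠀⠀⠀⠀⠀⠀
⠀⠀⠀⠂⠂⠿⠿⠿⠿⠿⠿
⠀⠀⠀⠂⠂⠿⠿⠿⠿⠿⠿
⠀⠀⠀⠂⠂⠂⠂⠂⠂⠂⠂
⠀⠀⠀⠂⠂⣾⠿⠿⠿⠿⠿
⠀⠀⠀⠿⠿⠂⠿⠿⠿⠿⠿
⠀⠀⠀⠿⠿⠂⠿⠿⠀⠀⠀
⠀⠀⠀⠀⠀⠀⠀⠀⠀⠀⠀
⠀⠀⠀⠀⠀⠀⠀⠀⠀⠀⠀
⠀⠀⠀⠀⠀⠀⠀⠀⠀⠀⠀

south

⠀⠀⠀⠀⠀⠀⠀⠀⠀⠀⠀
⠀⠀⠀⠂⠂⠿⠿⠿⠿⠿⠿
⠀⠀⠀⠂⠂⠿⠿⠿⠿⠿⠿
⠀⠀⠀⠂⠂⠂⠂⠂⠂⠂⠂
⠀⠀⠀⠂⠂⠂⠿⠿⠿⠿⠿
⠀⠀⠀⠿⠿⣾⠿⠿⠿⠿⠿
⠀⠀⠀⠿⠿⠂⠿⠿⠀⠀⠀
⠀⠀⠀⠿⠿⠂⠿⠿⠀⠀⠀
⠀⠀⠀⠀⠀⠀⠀⠀⠀⠀⠀
⠀⠀⠀⠀⠀⠀⠀⠀⠀⠀⠀
⠀⠀⠀⠀⠀⠀⠀⠀⠀⠀⠀

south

⠀⠀⠀⠂⠂⠿⠿⠿⠿⠿⠿
⠀⠀⠀⠂⠂⠿⠿⠿⠿⠿⠿
⠀⠀⠀⠂⠂⠂⠂⠂⠂⠂⠂
⠀⠀⠀⠂⠂⠂⠿⠿⠿⠿⠿
⠀⠀⠀⠿⠿⠂⠿⠿⠿⠿⠿
⠀⠀⠀⠿⠿⣾⠿⠿⠀⠀⠀
⠀⠀⠀⠿⠿⠂⠿⠿⠀⠀⠀
⠀⠀⠀⠿⠿⠂⠿⠿⠀⠀⠀
⠀⠀⠀⠀⠀⠀⠀⠀⠀⠀⠀
⠀⠀⠀⠀⠀⠀⠀⠀⠀⠀⠀
⠀⠀⠀⠀⠀⠀⠀⠀⠀⠀⠀

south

⠀⠀⠀⠂⠂⠿⠿⠿⠿⠿⠿
⠀⠀⠀⠂⠂⠂⠂⠂⠂⠂⠂
⠀⠀⠀⠂⠂⠂⠿⠿⠿⠿⠿
⠀⠀⠀⠿⠿⠂⠿⠿⠿⠿⠿
⠀⠀⠀⠿⠿⠂⠿⠿⠀⠀⠀
⠀⠀⠀⠿⠿⣾⠿⠿⠀⠀⠀
⠀⠀⠀⠿⠿⠂⠿⠿⠀⠀⠀
⠀⠀⠀⠿⠿⠂⠿⠿⠀⠀⠀
⠀⠀⠀⠀⠀⠀⠀⠀⠀⠀⠀
⠀⠀⠀⠀⠀⠀⠀⠀⠀⠀⠀
⠀⠀⠀⠀⠀⠀⠀⠀⠀⠀⠀

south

⠀⠀⠀⠂⠂⠂⠂⠂⠂⠂⠂
⠀⠀⠀⠂⠂⠂⠿⠿⠿⠿⠿
⠀⠀⠀⠿⠿⠂⠿⠿⠿⠿⠿
⠀⠀⠀⠿⠿⠂⠿⠿⠀⠀⠀
⠀⠀⠀⠿⠿⠂⠿⠿⠀⠀⠀
⠀⠀⠀⠿⠿⣾⠿⠿⠀⠀⠀
⠀⠀⠀⠿⠿⠂⠿⠿⠀⠀⠀
⠀⠀⠀⠿⠿⠂⠿⠿⠀⠀⠀
⠀⠀⠀⠀⠀⠀⠀⠀⠀⠀⠀
⠀⠀⠀⠀⠀⠀⠀⠀⠀⠀⠀
⠀⠀⠀⠀⠀⠀⠀⠀⠀⠀⠀

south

⠀⠀⠀⠂⠂⠂⠿⠿⠿⠿⠿
⠀⠀⠀⠿⠿⠂⠿⠿⠿⠿⠿
⠀⠀⠀⠿⠿⠂⠿⠿⠀⠀⠀
⠀⠀⠀⠿⠿⠂⠿⠿⠀⠀⠀
⠀⠀⠀⠿⠿⠂⠿⠿⠀⠀⠀
⠀⠀⠀⠿⠿⣾⠿⠿⠀⠀⠀
⠀⠀⠀⠿⠿⠂⠿⠿⠀⠀⠀
⠀⠀⠀⠿⠿⠂⠿⠿⠀⠀⠀
⠀⠀⠀⠀⠀⠀⠀⠀⠀⠀⠀
⠀⠀⠀⠀⠀⠀⠀⠀⠀⠀⠀
⠀⠀⠀⠀⠀⠀⠀⠀⠀⠀⠀

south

⠀⠀⠀⠿⠿⠂⠿⠿⠿⠿⠿
⠀⠀⠀⠿⠿⠂⠿⠿⠀⠀⠀
⠀⠀⠀⠿⠿⠂⠿⠿⠀⠀⠀
⠀⠀⠀⠿⠿⠂⠿⠿⠀⠀⠀
⠀⠀⠀⠿⠿⠂⠿⠿⠀⠀⠀
⠀⠀⠀⠿⠿⣾⠿⠿⠀⠀⠀
⠀⠀⠀⠿⠿⠂⠿⠿⠀⠀⠀
⠀⠀⠀⠿⠿⠂⠿⠿⠀⠀⠀
⠀⠀⠀⠀⠀⠀⠀⠀⠀⠀⠀
⠀⠀⠀⠀⠀⠀⠀⠀⠀⠀⠀
⠀⠀⠀⠀⠀⠀⠀⠀⠀⠀⠀

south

⠀⠀⠀⠿⠿⠂⠿⠿⠀⠀⠀
⠀⠀⠀⠿⠿⠂⠿⠿⠀⠀⠀
⠀⠀⠀⠿⠿⠂⠿⠿⠀⠀⠀
⠀⠀⠀⠿⠿⠂⠿⠿⠀⠀⠀
⠀⠀⠀⠿⠿⠂⠿⠿⠀⠀⠀
⠀⠀⠀⠿⠿⣾⠿⠿⠀⠀⠀
⠀⠀⠀⠿⠿⠂⠿⠿⠀⠀⠀
⠀⠀⠀⠿⠿⠂⠿⠿⠀⠀⠀
⠀⠀⠀⠀⠀⠀⠀⠀⠀⠀⠀
⠀⠀⠀⠀⠀⠀⠀⠀⠀⠀⠀
⠀⠀⠀⠀⠀⠀⠀⠀⠀⠀⠀

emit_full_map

⠂⠂⠿⠿⠿⠿⠿⠿⠿⠿⠿⠿⠂⠂⠂
⠂⠂⠿⠿⠿⠿⠿⠿⠿⠿⠿⠿⠂⠂⠂
⠂⠂⠂⠂⠂⠂⠂⠂⠂⠂⠂⠂⠶⠂⠂
⠂⠂⠂⠿⠿⠿⠿⠿⠿⠿⠿⠿⠂⠂⠂
⠿⠿⠂⠿⠿⠿⠿⠿⠿⠿⠿⠿⠂⠂⠂
⠿⠿⠂⠿⠿⠀⠀⠀⠀⠀⠿⠿⠿⠿⠿
⠿⠿⠂⠿⠿⠀⠀⠀⠀⠀⠀⠀⠀⠀⠀
⠿⠿⠂⠿⠿⠀⠀⠀⠀⠀⠀⠀⠀⠀⠀
⠿⠿⠂⠿⠿⠀⠀⠀⠀⠀⠀⠀⠀⠀⠀
⠿⠿⠂⠿⠿⠀⠀⠀⠀⠀⠀⠀⠀⠀⠀
⠿⠿⣾⠿⠿⠀⠀⠀⠀⠀⠀⠀⠀⠀⠀
⠿⠿⠂⠿⠿⠀⠀⠀⠀⠀⠀⠀⠀⠀⠀
⠿⠿⠂⠿⠿⠀⠀⠀⠀⠀⠀⠀⠀⠀⠀

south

⠀⠀⠀⠿⠿⠂⠿⠿⠀⠀⠀
⠀⠀⠀⠿⠿⠂⠿⠿⠀⠀⠀
⠀⠀⠀⠿⠿⠂⠿⠿⠀⠀⠀
⠀⠀⠀⠿⠿⠂⠿⠿⠀⠀⠀
⠀⠀⠀⠿⠿⠂⠿⠿⠀⠀⠀
⠀⠀⠀⠿⠿⣾⠿⠿⠀⠀⠀
⠀⠀⠀⠿⠿⠂⠿⠿⠀⠀⠀
⠀⠀⠀⠿⠿⠂⠿⠿⠀⠀⠀
⠀⠀⠀⠀⠀⠀⠀⠀⠀⠀⠀
⠀⠀⠀⠀⠀⠀⠀⠀⠀⠀⠀
⠀⠀⠀⠀⠀⠀⠀⠀⠀⠀⠀

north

⠀⠀⠀⠿⠿⠂⠿⠿⠀⠀⠀
⠀⠀⠀⠿⠿⠂⠿⠿⠀⠀⠀
⠀⠀⠀⠿⠿⠂⠿⠿⠀⠀⠀
⠀⠀⠀⠿⠿⠂⠿⠿⠀⠀⠀
⠀⠀⠀⠿⠿⠂⠿⠿⠀⠀⠀
⠀⠀⠀⠿⠿⣾⠿⠿⠀⠀⠀
⠀⠀⠀⠿⠿⠂⠿⠿⠀⠀⠀
⠀⠀⠀⠿⠿⠂⠿⠿⠀⠀⠀
⠀⠀⠀⠿⠿⠂⠿⠿⠀⠀⠀
⠀⠀⠀⠀⠀⠀⠀⠀⠀⠀⠀
⠀⠀⠀⠀⠀⠀⠀⠀⠀⠀⠀
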